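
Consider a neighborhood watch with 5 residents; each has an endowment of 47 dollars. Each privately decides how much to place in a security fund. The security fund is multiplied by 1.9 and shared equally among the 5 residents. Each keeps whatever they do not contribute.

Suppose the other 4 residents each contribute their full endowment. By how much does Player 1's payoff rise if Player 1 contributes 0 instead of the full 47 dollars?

Switching from a contribution of 47 to 0 lets Player 1 keep an extra 47 dollars, but lowers the security fund by 47, which costs Player 1 their own share of that drop: 1.9/5 × 47 = 17.86.
Net gain = 47 − 17.86 = 29.14. The private return per contributed unit (0.3800) is below 1, so free-riding is indeed the best response regardless of what the others do.

29.14 dollars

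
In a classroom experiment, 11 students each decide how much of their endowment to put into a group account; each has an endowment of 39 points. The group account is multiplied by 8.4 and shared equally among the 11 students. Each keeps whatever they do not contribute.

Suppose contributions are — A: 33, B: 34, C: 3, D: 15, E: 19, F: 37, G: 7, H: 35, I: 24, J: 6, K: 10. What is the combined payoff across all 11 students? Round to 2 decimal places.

Total contributed: 33 + 34 + 3 + 15 + 19 + 37 + 7 + 35 + 24 + 6 + 10 = 223; total kept: 11 × 39 − 223 = 206.
The group account pays out 8.4 × 223 = 1873.20 in aggregate.
Group total = 206 + 1873.20 = 2079.20.

2079.20 points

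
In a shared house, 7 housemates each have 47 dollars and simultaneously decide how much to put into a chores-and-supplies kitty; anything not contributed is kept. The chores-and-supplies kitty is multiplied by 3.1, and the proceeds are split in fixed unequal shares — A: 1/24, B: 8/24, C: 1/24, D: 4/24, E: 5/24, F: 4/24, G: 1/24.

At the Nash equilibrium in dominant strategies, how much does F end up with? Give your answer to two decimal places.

A player with share s gets back 3.1·s per unit contributed, so full contribution is dominant for anyone with s > 1/3.1 = 0.3226 and zero contribution is dominant for anyone below.
B alone (share 8/24) is above the threshold, contributing 47; the remaining 6 contribute 0. Total contributed: 47.
F keeps 47 and receives 3.1 × 47 × 4/24 = 24.28 from the chores-and-supplies kitty, for a payoff of 71.28.

71.28 dollars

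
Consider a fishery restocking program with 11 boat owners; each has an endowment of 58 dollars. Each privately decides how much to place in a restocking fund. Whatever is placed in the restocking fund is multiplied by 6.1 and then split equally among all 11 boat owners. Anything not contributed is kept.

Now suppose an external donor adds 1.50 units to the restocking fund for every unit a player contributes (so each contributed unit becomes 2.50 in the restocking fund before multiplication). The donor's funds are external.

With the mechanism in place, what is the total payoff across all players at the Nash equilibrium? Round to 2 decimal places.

9729.50 dollars

With the mechanism, a contributed unit returns 6.1 × 2.50 / 11 = 1.3864 per unit of net cost to the contributor — now above 1 — so contributing fully is weakly dominant for every player.
So the Nash equilibrium is full contribution by all 11; the group earns 6.1 × 2.50 × 638 = 9729.50.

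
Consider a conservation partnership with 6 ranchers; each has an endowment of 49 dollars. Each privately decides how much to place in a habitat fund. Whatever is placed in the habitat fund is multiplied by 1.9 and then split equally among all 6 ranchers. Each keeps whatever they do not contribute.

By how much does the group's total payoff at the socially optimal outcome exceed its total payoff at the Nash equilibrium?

Each contributed unit returns 1.9/6 = 0.3167 to its contributor — below 1 — so contributing 0 is dominant for every player. At the Nash equilibrium everyone keeps their 49, and the group total is 6 × 49 = 294.
Each contributed unit returns 1.900 to the group as a whole (0.3167 to each of 6 players), which exceeds 1, so the social optimum is full contribution: group total = 1.900 × 294 = 558.60.
Efficiency loss = 558.60 − 294 = 264.60.

264.60 dollars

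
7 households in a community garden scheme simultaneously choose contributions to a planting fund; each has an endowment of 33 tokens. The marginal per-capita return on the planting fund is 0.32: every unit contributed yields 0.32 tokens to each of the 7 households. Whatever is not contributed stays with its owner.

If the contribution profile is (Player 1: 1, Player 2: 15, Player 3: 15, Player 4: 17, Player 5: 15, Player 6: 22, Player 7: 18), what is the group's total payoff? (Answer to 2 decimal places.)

Total contributed: 1 + 15 + 15 + 17 + 15 + 22 + 18 = 103; total kept: 7 × 33 − 103 = 128.
The planting fund pays out 0.32 × 7 × 103 = 230.72 in aggregate.
Group total = 128 + 230.72 = 358.72.

358.72 tokens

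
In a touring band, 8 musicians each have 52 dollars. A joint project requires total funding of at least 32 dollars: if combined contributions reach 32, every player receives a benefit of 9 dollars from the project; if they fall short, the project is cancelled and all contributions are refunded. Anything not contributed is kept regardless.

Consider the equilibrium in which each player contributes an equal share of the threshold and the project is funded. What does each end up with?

57 dollars

Equal share of the threshold: 32/8 = 4.
At this profile no one gains by cutting their contribution: any cut drops the total below 32, the project is cancelled, contributions are refunded, and the deviator ends with 52, which is less than 52 − 4 + 9 = 57. Contributing more than 4 just wastes the excess. So contributing exactly 4 is a best response.
Each player's payoff: 52 − 4 + 9 = 57.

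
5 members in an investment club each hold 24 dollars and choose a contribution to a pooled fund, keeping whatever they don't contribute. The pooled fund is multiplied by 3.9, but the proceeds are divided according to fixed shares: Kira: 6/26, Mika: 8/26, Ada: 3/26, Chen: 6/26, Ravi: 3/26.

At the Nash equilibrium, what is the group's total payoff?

A player with share s gets back 3.9·s per unit contributed, so full contribution is dominant for anyone with s > 1/3.9 = 0.2564 and zero contribution is dominant for anyone below.
Mika alone (share 8/26) is above the threshold, contributing 24; the remaining 4 contribute 0. Total contributed: 24.
The pooled fund pays out 3.9 × 24 = 93.60 in total (split across the unequal shares, but the aggregate is all that matters for the group sum).
The 4 free-riders keep 24 each, adding 96. Group total = 96 + 93.60 = 189.60.

189.60 dollars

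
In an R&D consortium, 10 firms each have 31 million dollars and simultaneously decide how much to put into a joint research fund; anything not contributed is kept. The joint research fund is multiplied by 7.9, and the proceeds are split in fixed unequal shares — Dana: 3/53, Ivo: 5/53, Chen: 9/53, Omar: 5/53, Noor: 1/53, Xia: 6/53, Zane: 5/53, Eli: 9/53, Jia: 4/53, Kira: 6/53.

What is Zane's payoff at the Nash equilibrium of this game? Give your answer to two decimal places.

77.21 million dollars

Each unit j contributes comes back to j as 7.9 × (j's share), so j prefers to contribute only if that share exceeds 1/7.9 = 0.1266; otherwise keeping the unit dominates.
The shares above 0.1266 belong to Chen and Eli, contributing 31 each; the remaining 8 contribute 0. Total contributed: 62.
Zane keeps 31 and receives 7.9 × 62 × 5/53 = 46.21 from the joint research fund, for a payoff of 77.21.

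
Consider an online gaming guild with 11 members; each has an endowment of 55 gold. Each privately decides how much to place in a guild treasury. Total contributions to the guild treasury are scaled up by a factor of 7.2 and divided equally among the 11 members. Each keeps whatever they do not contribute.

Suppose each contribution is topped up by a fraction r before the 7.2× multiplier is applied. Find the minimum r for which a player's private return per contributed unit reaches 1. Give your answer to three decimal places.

With matching at rate r, one contributed unit becomes (1 + r) in the guild treasury and returns 7.2 × (1 + r) / 11 to the contributor.
Setting this equal to 1: 1 + r = 11/7.2 = 1.5278.
So the minimum matching rate is r = 1.5278 − 1 = 0.528.

0.528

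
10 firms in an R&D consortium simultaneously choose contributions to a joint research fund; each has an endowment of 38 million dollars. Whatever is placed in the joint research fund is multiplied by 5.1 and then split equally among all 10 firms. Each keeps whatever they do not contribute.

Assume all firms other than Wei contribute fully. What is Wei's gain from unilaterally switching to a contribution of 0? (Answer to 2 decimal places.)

18.62 million dollars

Switching from a contribution of 38 to 0 lets Wei keep an extra 38 million dollars, but lowers the joint research fund by 38, which costs Wei their own share of that drop: 5.1/10 × 38 = 19.38.
Net gain = 38 − 19.38 = 18.62. The private return per contributed unit (0.5100) is below 1, so free-riding is indeed the best response regardless of what the others do.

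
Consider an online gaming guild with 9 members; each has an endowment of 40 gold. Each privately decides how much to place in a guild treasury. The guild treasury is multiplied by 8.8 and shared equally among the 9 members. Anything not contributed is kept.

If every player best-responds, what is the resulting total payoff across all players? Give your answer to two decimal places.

Each contributed unit returns 8.8/9 = 0.9778 to its contributor — below 1 — so contributing 0 is dominant for every player. At the Nash equilibrium everyone keeps their 40, and the group total is 9 × 40 = 360.

360.00 gold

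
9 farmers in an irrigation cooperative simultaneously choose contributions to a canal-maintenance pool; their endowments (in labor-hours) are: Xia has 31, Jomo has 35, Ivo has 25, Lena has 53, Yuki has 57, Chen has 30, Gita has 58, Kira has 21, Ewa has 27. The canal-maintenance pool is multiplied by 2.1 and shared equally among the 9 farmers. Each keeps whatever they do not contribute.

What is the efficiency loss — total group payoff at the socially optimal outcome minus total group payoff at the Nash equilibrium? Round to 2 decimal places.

The private return per contributed unit is 2.1/9 = 0.2333 < 1 for every player regardless of endowment, so the Nash equilibrium is zero contribution and the group total is Σ E_j = 31 + 35 + 25 + 53 + 57 + 30 + 58 + 21 + 27 = 337.
Each contributed unit returns 2.100 to the group, so the social optimum is full contribution by everyone: group total = 2.100 × 337 = 707.70.
Efficiency loss = (2.100 − 1) × 337 = 370.70.

370.70 labor-hours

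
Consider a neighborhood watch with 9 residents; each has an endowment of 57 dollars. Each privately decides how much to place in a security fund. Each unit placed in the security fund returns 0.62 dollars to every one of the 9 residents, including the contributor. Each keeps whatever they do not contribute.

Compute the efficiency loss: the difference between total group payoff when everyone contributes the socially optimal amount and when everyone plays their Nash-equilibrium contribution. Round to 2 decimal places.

The private return per contributed unit is 0.62 < 1, so contributing 0 is dominant for every player. At the Nash equilibrium everyone keeps their 57, and the group total is 9 × 57 = 513.
Each contributed unit returns 5.580 to the group as a whole (0.62 to each of 9 players), which exceeds 1, so the social optimum is full contribution: group total = 5.580 × 513 = 2862.54.
Efficiency loss = 2862.54 − 513 = 2349.54.

2349.54 dollars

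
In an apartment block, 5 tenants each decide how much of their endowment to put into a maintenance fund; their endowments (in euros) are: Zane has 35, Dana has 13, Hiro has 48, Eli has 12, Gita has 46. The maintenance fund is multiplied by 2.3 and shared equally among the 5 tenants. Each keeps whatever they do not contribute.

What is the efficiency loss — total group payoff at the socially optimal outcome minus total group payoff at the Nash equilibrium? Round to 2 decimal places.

200.20 euros

The private return per contributed unit is 2.3/5 = 0.4600 < 1 for every player regardless of endowment, so the Nash equilibrium is zero contribution and the group total is Σ E_j = 35 + 13 + 48 + 12 + 46 = 154.
Each contributed unit returns 2.300 to the group, so the social optimum is full contribution by everyone: group total = 2.300 × 154 = 354.20.
Efficiency loss = (2.300 − 1) × 154 = 200.20.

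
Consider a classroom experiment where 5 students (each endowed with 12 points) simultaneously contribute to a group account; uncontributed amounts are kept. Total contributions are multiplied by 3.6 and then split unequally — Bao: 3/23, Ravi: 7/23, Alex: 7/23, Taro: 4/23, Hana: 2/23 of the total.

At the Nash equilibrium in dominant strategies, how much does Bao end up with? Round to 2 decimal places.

23.27 points

Each unit j contributes comes back to j as 3.6 × (j's share), so j prefers to contribute only if that share exceeds 1/3.6 = 0.2778; otherwise keeping the unit dominates.
Ravi and Alex are above the threshold, contributing 12 each; the remaining 3 contribute 0. Total contributed: 24.
Bao keeps 12 and receives 3.6 × 24 × 3/23 = 11.27 from the group account, for a payoff of 23.27.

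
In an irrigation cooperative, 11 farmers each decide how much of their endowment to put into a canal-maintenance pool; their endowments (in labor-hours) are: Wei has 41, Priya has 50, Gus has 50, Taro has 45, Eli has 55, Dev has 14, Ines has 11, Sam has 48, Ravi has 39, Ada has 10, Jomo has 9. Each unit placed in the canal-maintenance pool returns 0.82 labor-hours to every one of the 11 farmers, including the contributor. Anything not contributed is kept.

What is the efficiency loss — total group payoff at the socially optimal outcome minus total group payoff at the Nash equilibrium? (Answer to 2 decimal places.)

2983.44 labor-hours

The private return per contributed unit is 0.82 < 1 for everyone, so the Nash equilibrium is zero contribution and the group total is Σ E_j = 41 + 50 + 50 + 45 + 55 + 14 + 11 + 48 + 39 + 10 + 9 = 372.
Each contributed unit returns 9.020 to the group, so the social optimum is full contribution by everyone: group total = 9.020 × 372 = 3355.44.
Efficiency loss = (9.020 − 1) × 372 = 2983.44.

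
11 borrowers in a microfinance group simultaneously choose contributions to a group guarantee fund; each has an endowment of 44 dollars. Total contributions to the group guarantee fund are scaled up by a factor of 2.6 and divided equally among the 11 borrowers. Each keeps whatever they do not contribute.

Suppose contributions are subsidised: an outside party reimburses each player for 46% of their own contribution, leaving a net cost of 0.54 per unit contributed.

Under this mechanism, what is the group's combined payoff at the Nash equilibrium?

Even with the mechanism, each unit contributed returns only (2.6/11) / 0.54 = 0.4377 per unit of net cost, so contributing nothing is still dominant.
Everyone keeps their endowment and the group total is 11 × 44 = 484.

484.00 dollars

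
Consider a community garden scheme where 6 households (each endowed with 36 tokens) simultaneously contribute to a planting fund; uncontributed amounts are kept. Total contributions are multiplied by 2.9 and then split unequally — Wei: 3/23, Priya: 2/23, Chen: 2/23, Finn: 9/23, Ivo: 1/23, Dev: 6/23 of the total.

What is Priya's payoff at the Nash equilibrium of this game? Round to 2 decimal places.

Each unit j contributes comes back to j as 2.9 × (j's share), so j prefers to contribute only if that share exceeds 1/2.9 = 0.3448; otherwise keeping the unit dominates.
Only Finn (9/23) clears that bar, contributing 36; the remaining 5 contribute 0. Total contributed: 36.
Priya keeps 36 and receives 2.9 × 36 × 2/23 = 9.08 from the planting fund, for a payoff of 45.08.

45.08 tokens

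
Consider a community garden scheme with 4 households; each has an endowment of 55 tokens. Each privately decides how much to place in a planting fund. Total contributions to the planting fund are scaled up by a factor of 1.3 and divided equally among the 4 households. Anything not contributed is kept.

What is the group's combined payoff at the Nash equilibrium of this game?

Each contributed unit returns 1.3/4 = 0.3250 to its contributor — below 1 — so contributing 0 is dominant for every player. At the Nash equilibrium everyone keeps their 55, and the group total is 4 × 55 = 220.

220.00 tokens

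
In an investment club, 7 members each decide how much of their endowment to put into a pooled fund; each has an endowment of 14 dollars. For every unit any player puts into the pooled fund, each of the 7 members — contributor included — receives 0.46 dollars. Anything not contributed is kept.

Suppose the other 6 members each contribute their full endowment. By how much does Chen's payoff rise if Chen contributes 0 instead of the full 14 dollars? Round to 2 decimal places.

7.56 dollars

Switching from a contribution of 14 to 0 lets Chen keep an extra 14 dollars, but lowers the pooled fund by 14, which costs Chen their own share of that drop: 0.46 × 14 = 6.44.
Net gain = 14 − 6.44 = 7.56. The private return per contributed unit (0.46) is below 1, so free-riding is indeed the best response regardless of what the others do.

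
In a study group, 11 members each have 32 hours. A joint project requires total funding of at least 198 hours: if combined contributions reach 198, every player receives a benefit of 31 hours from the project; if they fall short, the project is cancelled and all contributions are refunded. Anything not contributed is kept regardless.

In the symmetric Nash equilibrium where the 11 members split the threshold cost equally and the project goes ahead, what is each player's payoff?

Equal share of the threshold: 198/11 = 18.
At this profile no one gains by cutting their contribution: any cut drops the total below 198, the project is cancelled, contributions are refunded, and the deviator ends with 32, which is less than 32 − 18 + 31 = 45. Contributing more than 18 just wastes the excess. So contributing exactly 18 is a best response.
Each player's payoff: 32 − 18 + 31 = 45.

45 hours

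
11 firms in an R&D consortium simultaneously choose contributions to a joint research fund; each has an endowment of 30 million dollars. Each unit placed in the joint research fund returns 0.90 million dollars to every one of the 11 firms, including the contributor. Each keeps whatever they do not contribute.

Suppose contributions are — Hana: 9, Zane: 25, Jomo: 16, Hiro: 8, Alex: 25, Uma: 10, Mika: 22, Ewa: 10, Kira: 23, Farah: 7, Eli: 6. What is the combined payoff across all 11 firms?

Total contributed: 9 + 25 + 16 + 8 + 25 + 10 + 22 + 10 + 23 + 7 + 6 = 161; total kept: 11 × 30 − 161 = 169.
The joint research fund pays out 0.90 × 11 × 161 = 1593.90 in aggregate.
Group total = 169 + 1593.90 = 1762.90.

1762.90 million dollars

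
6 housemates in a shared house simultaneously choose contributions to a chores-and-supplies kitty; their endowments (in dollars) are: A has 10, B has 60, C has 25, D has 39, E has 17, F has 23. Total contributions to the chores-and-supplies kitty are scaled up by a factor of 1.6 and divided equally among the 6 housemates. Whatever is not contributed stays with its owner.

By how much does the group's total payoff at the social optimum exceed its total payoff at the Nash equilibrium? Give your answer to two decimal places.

104.40 dollars

The private return per contributed unit is 1.6/6 = 0.2667 < 1 for every player regardless of endowment, so the Nash equilibrium is zero contribution and the group total is Σ E_j = 10 + 60 + 25 + 39 + 17 + 23 = 174.
Each contributed unit returns 1.600 to the group, so the social optimum is full contribution by everyone: group total = 1.600 × 174 = 278.40.
Efficiency loss = (1.600 − 1) × 174 = 104.40.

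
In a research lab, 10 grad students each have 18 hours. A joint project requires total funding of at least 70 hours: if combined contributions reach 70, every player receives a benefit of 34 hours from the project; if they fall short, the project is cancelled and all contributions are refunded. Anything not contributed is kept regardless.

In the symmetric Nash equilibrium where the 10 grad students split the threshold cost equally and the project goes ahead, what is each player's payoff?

Equal share of the threshold: 70/10 = 7.
At this profile no one gains by cutting their contribution: any cut drops the total below 70, the project is cancelled, contributions are refunded, and the deviator ends with 18, which is less than 18 − 7 + 34 = 45. Contributing more than 7 just wastes the excess. So contributing exactly 7 is a best response.
Each player's payoff: 18 − 7 + 34 = 45.

45 hours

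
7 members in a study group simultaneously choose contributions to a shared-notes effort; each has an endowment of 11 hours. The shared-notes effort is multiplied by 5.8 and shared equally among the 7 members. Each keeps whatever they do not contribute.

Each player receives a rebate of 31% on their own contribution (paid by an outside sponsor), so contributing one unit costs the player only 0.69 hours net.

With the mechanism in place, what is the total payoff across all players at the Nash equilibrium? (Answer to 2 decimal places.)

470.47 hours

Under the mechanism each unit contributed yields (5.8/7) / 0.69 = 1.2008 back to its contributor per unit of net cost, which exceeds 1, making full contribution the dominant choice for everyone.
At the Nash equilibrium everyone contributes 11. Group total payoff = 7 × (11 × 0.31 + 5.8 × 11) = 470.47.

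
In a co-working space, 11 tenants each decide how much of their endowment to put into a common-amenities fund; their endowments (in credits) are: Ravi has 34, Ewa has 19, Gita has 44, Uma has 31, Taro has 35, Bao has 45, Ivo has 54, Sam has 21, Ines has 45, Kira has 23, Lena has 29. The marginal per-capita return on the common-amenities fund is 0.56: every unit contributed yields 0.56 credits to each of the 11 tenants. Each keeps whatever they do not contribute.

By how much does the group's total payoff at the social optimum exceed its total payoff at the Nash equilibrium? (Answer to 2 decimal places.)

1960.80 credits

The private return per contributed unit is 0.56 < 1 for everyone, so the Nash equilibrium is zero contribution and the group total is Σ E_j = 34 + 19 + 44 + 31 + 35 + 45 + 54 + 21 + 45 + 23 + 29 = 380.
Each contributed unit returns 6.160 to the group, so the social optimum is full contribution by everyone: group total = 6.160 × 380 = 2340.80.
Efficiency loss = (6.160 − 1) × 380 = 1960.80.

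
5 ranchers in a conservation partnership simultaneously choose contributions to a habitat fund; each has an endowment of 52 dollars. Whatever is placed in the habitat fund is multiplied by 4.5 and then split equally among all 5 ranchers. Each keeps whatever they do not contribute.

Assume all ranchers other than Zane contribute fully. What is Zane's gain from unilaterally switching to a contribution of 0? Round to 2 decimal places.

5.20 dollars

Switching from a contribution of 52 to 0 lets Zane keep an extra 52 dollars, but lowers the habitat fund by 52, which costs Zane their own share of that drop: 4.5/5 × 52 = 46.80.
Net gain = 52 − 46.80 = 5.20. The private return per contributed unit (0.9000) is below 1, so free-riding is indeed the best response regardless of what the others do.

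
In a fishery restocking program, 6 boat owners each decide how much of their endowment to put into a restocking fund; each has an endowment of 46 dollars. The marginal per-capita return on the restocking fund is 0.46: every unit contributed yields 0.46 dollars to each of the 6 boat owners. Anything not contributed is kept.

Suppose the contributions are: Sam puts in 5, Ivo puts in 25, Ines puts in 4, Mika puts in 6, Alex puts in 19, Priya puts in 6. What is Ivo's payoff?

50.90 dollars

Total contributed: 5 + 25 + 4 + 6 + 19 + 6 = 65.
Each receives 0.46 × 65 = 29.90 from the restocking fund.
Ivo keeps 46 − 25 = 21, so Ivo's payoff is 21 + 29.90 = 50.90.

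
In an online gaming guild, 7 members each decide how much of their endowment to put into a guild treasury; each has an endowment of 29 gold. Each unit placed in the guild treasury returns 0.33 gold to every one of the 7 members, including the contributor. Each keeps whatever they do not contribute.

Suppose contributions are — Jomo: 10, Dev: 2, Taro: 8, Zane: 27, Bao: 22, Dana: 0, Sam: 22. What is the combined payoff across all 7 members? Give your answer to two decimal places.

Total contributed: 10 + 2 + 8 + 27 + 22 + 0 + 22 = 91; total kept: 7 × 29 − 91 = 112.
The guild treasury pays out 0.33 × 7 × 91 = 210.21 in aggregate.
Group total = 112 + 210.21 = 322.21.

322.21 gold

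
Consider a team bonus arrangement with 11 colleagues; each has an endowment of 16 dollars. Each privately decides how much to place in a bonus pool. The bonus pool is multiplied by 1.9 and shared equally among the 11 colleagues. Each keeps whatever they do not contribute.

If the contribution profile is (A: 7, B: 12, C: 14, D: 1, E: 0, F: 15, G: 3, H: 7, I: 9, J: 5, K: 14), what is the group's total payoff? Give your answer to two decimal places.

254.30 dollars

Total contributed: 7 + 12 + 14 + 1 + 0 + 15 + 3 + 7 + 9 + 5 + 14 = 87; total kept: 11 × 16 − 87 = 89.
The bonus pool pays out 1.9 × 87 = 165.30 in aggregate.
Group total = 89 + 165.30 = 254.30.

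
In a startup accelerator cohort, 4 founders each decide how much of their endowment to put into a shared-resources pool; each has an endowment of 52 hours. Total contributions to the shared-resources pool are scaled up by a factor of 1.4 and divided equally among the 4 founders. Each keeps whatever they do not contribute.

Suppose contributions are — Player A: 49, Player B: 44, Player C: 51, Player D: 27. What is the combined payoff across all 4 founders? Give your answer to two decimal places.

Total contributed: 49 + 44 + 51 + 27 = 171; total kept: 4 × 52 − 171 = 37.
The shared-resources pool pays out 1.4 × 171 = 239.40 in aggregate.
Group total = 37 + 239.40 = 276.40.

276.40 hours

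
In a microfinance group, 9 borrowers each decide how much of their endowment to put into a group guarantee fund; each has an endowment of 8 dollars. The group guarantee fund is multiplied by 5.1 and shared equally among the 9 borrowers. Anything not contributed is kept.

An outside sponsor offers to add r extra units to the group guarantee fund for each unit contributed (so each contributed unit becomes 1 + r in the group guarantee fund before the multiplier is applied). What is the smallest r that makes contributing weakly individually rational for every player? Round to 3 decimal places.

With matching at rate r, one contributed unit becomes (1 + r) in the group guarantee fund and returns 5.1 × (1 + r) / 9 to the contributor.
Setting this equal to 1: 1 + r = 9/5.1 = 1.7647.
So the minimum matching rate is r = 1.7647 − 1 = 0.765.

0.765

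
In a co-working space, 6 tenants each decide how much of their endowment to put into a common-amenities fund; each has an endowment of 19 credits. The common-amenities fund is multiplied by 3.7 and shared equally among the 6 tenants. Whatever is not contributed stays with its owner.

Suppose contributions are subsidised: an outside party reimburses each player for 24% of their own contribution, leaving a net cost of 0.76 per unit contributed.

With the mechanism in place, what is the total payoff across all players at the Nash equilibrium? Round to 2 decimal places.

114.00 credits

With the mechanism, a contributed unit returns (3.7/6) / 0.76 = 0.8114 per unit of net cost — still below 1 — so contributing 0 remains dominant for every player.
At the Nash equilibrium no one contributes; group total payoff = 6 × 19 = 114.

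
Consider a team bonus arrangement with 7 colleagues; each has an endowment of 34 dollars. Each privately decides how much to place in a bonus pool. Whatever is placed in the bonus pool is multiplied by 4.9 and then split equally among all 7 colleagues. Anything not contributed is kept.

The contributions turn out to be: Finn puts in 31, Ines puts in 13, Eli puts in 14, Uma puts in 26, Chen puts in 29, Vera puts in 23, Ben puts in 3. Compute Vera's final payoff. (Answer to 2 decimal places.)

Total contributed: 31 + 13 + 14 + 26 + 29 + 23 + 3 = 139.
Each receives 4.9 × 139 / 7 = 97.30 from the bonus pool.
Vera keeps 34 − 23 = 11, so Vera's payoff is 11 + 97.30 = 108.30.

108.30 dollars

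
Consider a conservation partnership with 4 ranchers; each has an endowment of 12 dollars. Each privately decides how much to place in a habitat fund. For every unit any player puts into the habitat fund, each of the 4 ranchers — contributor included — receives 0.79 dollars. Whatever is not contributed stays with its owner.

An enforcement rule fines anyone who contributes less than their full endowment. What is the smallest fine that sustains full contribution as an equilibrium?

Given the others contribute fully, the best deviation is to contribute 0 (any partial contribution still incurs the fine and gives up units whose private return 0.79 is below 1).
Deviating from 12 to 0 saves 12 dollars but forfeits the deviator's share of the drop in the habitat fund: 0.79 × 12 = 9.48.
So the deviation gain is 12 − 9.48 = 2.52, and the fine must be at least 2.52 dollars to wipe it out.

2.52 dollars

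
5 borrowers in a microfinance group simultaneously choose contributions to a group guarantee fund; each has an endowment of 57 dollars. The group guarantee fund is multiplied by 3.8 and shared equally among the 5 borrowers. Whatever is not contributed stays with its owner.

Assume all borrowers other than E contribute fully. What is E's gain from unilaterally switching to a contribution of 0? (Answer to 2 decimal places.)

13.68 dollars

Switching from a contribution of 57 to 0 lets E keep an extra 57 dollars, but lowers the group guarantee fund by 57, which costs E their own share of that drop: 3.8/5 × 57 = 43.32.
Net gain = 57 − 43.32 = 13.68. The private return per contributed unit (0.7600) is below 1, so free-riding is indeed the best response regardless of what the others do.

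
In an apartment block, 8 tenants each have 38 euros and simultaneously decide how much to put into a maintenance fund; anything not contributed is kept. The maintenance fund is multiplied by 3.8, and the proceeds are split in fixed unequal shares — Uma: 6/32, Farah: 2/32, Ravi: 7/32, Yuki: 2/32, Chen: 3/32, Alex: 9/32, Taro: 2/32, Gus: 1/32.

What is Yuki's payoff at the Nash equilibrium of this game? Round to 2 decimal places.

A player with share s gets back 3.8·s per unit contributed, so full contribution is dominant for anyone with s > 1/3.8 = 0.2632 and zero contribution is dominant for anyone below.
The only share above 0.2632 is Alex's 9/32, contributing 38; the remaining 7 contribute 0. Total contributed: 38.
Yuki keeps 38 and receives 3.8 × 38 × 2/32 = 9.03 from the maintenance fund, for a payoff of 47.03.

47.03 euros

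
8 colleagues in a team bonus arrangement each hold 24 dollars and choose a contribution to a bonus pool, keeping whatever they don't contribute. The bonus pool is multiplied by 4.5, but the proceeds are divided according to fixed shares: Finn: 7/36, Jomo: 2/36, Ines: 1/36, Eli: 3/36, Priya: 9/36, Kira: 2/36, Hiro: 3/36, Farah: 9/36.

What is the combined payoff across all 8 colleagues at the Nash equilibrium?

360.00 dollars

Player j's private return per contributed unit is 4.5 × (j's share). Contributing is weakly dominant for j when that share is at least 1/4.5 = 0.2222, and contributing 0 is dominant otherwise.
The shares above 0.2222 belong to Priya and Farah, contributing 24 each; the remaining 6 contribute 0. Total contributed: 48.
The bonus pool pays out 4.5 × 48 = 216.00 in total (split across the unequal shares, but the aggregate is all that matters for the group sum).
The 6 free-riders keep 24 each, adding 144. Group total = 144 + 216.00 = 360.00.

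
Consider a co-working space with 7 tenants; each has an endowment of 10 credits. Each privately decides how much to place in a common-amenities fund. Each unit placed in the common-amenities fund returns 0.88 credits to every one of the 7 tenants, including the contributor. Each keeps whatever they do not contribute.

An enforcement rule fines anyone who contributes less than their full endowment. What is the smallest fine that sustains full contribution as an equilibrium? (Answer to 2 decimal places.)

Given the others contribute fully, the best deviation is to contribute 0 (any partial contribution still incurs the fine and gives up units whose private return 0.88 is below 1).
Deviating from 10 to 0 saves 10 credits but forfeits the deviator's share of the drop in the common-amenities fund: 0.88 × 10 = 8.80.
So the deviation gain is 10 − 8.80 = 1.20, and the fine must be at least 1.20 credits to wipe it out.

1.20 credits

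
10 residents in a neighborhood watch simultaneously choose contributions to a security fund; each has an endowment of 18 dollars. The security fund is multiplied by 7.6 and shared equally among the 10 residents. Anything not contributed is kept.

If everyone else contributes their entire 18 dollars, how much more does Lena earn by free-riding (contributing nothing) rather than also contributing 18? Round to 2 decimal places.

4.32 dollars

Switching from a contribution of 18 to 0 lets Lena keep an extra 18 dollars, but lowers the security fund by 18, which costs Lena their own share of that drop: 7.6/10 × 18 = 13.68.
Net gain = 18 − 13.68 = 4.32. The private return per contributed unit (0.7600) is below 1, so free-riding is indeed the best response regardless of what the others do.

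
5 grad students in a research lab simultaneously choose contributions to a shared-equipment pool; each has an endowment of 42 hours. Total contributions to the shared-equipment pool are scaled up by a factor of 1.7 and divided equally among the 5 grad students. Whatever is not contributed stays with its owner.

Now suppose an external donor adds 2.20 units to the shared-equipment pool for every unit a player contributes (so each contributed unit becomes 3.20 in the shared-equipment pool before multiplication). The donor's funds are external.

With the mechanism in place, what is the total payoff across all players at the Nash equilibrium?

1142.40 hours

Under the mechanism each unit contributed yields 1.7 × 3.20 / 5 = 1.0880 back to its contributor per unit of net cost, which exceeds 1, making full contribution the dominant choice for everyone.
So the Nash equilibrium is full contribution by all 5; the group earns 1.7 × 3.20 × 210 = 1142.40.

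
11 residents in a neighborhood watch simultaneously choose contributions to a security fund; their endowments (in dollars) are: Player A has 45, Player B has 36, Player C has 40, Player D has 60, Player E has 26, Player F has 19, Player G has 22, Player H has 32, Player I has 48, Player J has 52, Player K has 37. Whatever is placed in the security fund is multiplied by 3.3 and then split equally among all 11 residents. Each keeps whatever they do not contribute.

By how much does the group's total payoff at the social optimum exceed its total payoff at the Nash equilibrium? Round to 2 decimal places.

The private return per contributed unit is 3.3/11 = 0.3000 < 1 for every player regardless of endowment, so the Nash equilibrium is zero contribution and the group total is Σ E_j = 45 + 36 + 40 + 60 + 26 + 19 + 22 + 32 + 48 + 52 + 37 = 417.
Each contributed unit returns 3.300 to the group, so the social optimum is full contribution by everyone: group total = 3.300 × 417 = 1376.10.
Efficiency loss = (3.300 − 1) × 417 = 959.10.

959.10 dollars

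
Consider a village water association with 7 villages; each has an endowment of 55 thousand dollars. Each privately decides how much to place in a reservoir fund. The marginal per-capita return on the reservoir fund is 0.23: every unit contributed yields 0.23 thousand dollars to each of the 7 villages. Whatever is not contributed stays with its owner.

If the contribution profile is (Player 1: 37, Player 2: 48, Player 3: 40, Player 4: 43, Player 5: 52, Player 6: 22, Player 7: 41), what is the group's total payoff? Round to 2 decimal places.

Total contributed: 37 + 48 + 40 + 43 + 52 + 22 + 41 = 283; total kept: 7 × 55 − 283 = 102.
The reservoir fund pays out 0.23 × 7 × 283 = 455.63 in aggregate.
Group total = 102 + 455.63 = 557.63.

557.63 thousand dollars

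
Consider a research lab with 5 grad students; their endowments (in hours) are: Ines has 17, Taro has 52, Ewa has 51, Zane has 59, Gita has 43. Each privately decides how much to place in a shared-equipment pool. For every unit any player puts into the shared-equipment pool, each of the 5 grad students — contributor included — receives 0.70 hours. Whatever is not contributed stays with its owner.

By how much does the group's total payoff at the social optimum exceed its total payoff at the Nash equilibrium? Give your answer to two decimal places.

555.00 hours

The private return per contributed unit is 0.70 < 1 for everyone, so the Nash equilibrium is zero contribution and the group total is Σ E_j = 17 + 52 + 51 + 59 + 43 = 222.
Each contributed unit returns 3.500 to the group, so the social optimum is full contribution by everyone: group total = 3.500 × 222 = 777.00.
Efficiency loss = (3.500 − 1) × 222 = 555.00.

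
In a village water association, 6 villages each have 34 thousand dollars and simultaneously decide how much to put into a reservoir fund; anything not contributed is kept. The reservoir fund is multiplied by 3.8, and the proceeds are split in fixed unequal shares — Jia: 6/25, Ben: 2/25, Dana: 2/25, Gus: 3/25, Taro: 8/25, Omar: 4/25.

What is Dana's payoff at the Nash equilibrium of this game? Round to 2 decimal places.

44.34 thousand dollars

For player j, contributing a unit is worthwhile iff 3.8 × (j's share) ≥ 1, i.e. iff j's share is at least 0.2632.
The only share above 0.2632 is Taro's 8/25, contributing 34; the remaining 5 contribute 0. Total contributed: 34.
Dana keeps 34 and receives 3.8 × 34 × 2/25 = 10.34 from the reservoir fund, for a payoff of 44.34.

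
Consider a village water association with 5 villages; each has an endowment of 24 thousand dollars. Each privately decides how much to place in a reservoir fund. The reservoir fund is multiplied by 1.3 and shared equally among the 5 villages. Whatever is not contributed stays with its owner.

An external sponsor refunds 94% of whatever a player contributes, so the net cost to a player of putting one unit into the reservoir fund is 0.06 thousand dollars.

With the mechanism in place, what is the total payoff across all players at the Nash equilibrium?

The effective private return per unit is now (1.3/5) / 0.06 = 4.3333 > 1, so every player's dominant strategy flips to full contribution.
So the Nash equilibrium is full contribution by all 5; the group earns 5 × (24 × 0.94 + 1.3 × 24) = 268.80.

268.80 thousand dollars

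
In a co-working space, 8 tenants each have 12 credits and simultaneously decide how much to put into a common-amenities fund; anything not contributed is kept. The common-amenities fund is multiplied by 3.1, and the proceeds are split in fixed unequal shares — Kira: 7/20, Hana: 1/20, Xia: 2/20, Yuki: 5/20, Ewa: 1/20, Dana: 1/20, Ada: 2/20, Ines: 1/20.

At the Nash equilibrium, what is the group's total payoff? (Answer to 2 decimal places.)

A player with share s gets back 3.1·s per unit contributed, so full contribution is dominant for anyone with s > 1/3.1 = 0.3226 and zero contribution is dominant for anyone below.
Only Kira (7/20) clears that bar, contributing 12; the remaining 7 contribute 0. Total contributed: 12.
The common-amenities fund pays out 3.1 × 12 = 37.20 in total (split across the unequal shares, but the aggregate is all that matters for the group sum).
The 7 free-riders keep 12 each, adding 84. Group total = 84 + 37.20 = 121.20.

121.20 credits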